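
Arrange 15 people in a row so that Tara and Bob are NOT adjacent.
Total - adjacent = 15! - (15-1)!×2 = 1307674368000 - 174356582400 = 1133317785600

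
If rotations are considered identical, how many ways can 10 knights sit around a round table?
Circular: fix one position, arrange the rest. (10-1)! = 362880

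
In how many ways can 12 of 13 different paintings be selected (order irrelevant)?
C(13,12) = 13!/(12!×1!) = 13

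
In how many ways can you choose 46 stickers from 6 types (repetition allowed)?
C(46+6-1, 6-1) = C(51, 5) = 2349060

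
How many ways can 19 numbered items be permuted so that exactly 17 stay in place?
Choose the 17 fixed points C(19,17) = 171, derange the rest: !2 = Σ_{j=0}^{2} (-1)^j·2!/j! = 2 - 2 + 1 = 1. Product = 171 × 1 = 171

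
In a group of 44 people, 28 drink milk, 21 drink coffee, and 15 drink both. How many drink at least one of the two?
|A∪B| = |A| + |B| - |A∩B| = 28 + 21 - 15 = 34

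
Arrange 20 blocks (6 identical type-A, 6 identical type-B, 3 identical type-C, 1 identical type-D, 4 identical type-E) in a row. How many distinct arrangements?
20! / (6! × 6! × 3! × 1! × 4!) = 32590958400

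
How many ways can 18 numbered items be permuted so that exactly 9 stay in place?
Choose the 9 fixed points C(18,9) = 48620, derange the rest: !9 = Σ_{j=0}^{9} (-1)^j·9!/j! = 362880 - 362880 + 181440 - 60480 + 15120 - 3024 + 504 - 72 + 9 - 1 = 133496. Product = 48620 × 133496 = 6490575520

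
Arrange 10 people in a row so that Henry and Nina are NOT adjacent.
Total - adjacent = 10! - (10-1)!×2 = 3628800 - 725760 = 2903040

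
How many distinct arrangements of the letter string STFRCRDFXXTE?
12! / (1! × 1! × 2! × 1! × 2! × 2! × 1! × 2!) = 29937600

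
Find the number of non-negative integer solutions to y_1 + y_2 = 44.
C(44+2-1, 2-1) = C(45, 1) = 45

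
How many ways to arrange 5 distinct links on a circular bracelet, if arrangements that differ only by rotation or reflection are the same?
(5-1)!/2 = 24/2 = 12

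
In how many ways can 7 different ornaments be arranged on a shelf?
7! = 5040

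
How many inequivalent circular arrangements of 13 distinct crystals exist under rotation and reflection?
(13-1)!/2 = 479001600/2 = 239500800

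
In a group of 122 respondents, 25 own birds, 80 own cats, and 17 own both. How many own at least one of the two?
|A∪B| = |A| + |B| - |A∩B| = 25 + 80 - 17 = 88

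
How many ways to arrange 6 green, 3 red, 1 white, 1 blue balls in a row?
11! / (6! × 3! × 1! × 1!) = 9240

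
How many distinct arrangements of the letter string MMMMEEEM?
8! / (5! × 3!) = 56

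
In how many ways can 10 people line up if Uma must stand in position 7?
Fix one position: (10-1)! = 362880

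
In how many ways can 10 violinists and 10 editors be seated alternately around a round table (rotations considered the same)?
Fix one of the violinists: (10-1)! ways for the remaining violinists, × 10! ways for the editors = 362880 × 3628800 = 1316818944000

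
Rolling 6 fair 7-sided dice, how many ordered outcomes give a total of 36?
Coefficient of x^36 in (x + x² + ... + x^7)^6. By inclusion-exclusion on dice exceeding 7: Σ_j (-1)^j C(6,j)·C(36-1-7j, 5) = C(6,0)·C(35,5) - C(6,1)·C(28,5) + C(6,2)·C(21,5) - C(6,3)·C(14,5) + C(6,4)·C(7,5) = 1·324632 - 6·98280 + 15·20349 - 20·2002 + 15·21 = 462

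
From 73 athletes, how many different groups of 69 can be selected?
C(73,69) = 73!/(69!×4!) = 1088430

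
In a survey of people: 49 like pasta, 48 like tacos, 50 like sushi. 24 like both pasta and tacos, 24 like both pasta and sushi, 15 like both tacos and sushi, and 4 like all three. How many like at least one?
|A∪B∪C| = 49+48+50-24-24-15+4 = 88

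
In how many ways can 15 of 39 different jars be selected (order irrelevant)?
C(39,15) = 39!/(15!×24!) = 25140840660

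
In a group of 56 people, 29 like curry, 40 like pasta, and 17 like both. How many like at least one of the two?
|A∪B| = |A| + |B| - |A∩B| = 29 + 40 - 17 = 52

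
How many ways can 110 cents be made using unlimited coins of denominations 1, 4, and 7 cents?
Coefficient of x^110 in 1/(1-x^1) · 1/(1-x^4) · 1/(1-x^7). Case on j = number of 7-cent coins (j = 0..15); remainder r = 110 - 7j is made from {1,4} in ⌊r/4⌋+1 ways. r = 110, 103, 96, 89, 82, 75, 68, 61, 54, 47, 40, 33, 26, 19, 12, 5 → 28 + 26 + 25 + 23 + 21 + 19 + 18 + 16 + 14 + 12 + 11 + 9 + 7 + 5 + 4 + 2 = 240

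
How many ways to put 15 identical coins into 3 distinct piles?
C(15+3-1, 3-1) = C(17, 2) = 136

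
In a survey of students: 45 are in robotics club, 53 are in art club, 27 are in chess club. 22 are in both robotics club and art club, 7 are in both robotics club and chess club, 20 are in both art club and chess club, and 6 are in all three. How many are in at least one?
|A∪B∪C| = 45+53+27-22-7-20+6 = 82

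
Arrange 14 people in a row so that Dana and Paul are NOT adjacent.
Total - adjacent = 14! - (14-1)!×2 = 87178291200 - 12454041600 = 74724249600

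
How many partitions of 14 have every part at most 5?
Let r_j(i) = number of partitions of i into parts ≤ j, for i = 0..14. r_1(i) = 1 for all i; r_j(i) = r_{j-1}(i) + r_j(i-j). Rows j = 2..5: ≤2: 1 1 2 2 3 3 4 4 5 5 6 6 7 7 8; ≤3: 1 1 2 3 4 5 7 8 10 12 14 16 19 21 24; ≤4: 1 1 2 3 5 6 9 11 15 18 23 27 34 39 47; ≤5: 1 1 2 3 5 7 10 13 18 23 30 37 47 57 70. r_5(14) = 70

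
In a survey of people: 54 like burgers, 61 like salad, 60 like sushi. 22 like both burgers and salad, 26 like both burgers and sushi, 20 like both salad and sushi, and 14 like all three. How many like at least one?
|A∪B∪C| = 54+61+60-22-26-20+14 = 121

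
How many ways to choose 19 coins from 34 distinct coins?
C(34,19) = 34!/(19!×15!) = 1855967520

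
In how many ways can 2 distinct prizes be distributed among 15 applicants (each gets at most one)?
P(15,2) = 15!/(15-2)! = 210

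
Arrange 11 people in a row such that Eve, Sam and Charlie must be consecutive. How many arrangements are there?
Treat the 3 as one block: (11-3+1)! × 3! = 362880 × 6 = 2177280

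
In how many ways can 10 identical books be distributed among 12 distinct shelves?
C(10+12-1, 12-1) = C(21, 11) = 352716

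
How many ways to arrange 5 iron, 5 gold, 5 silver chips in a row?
15! / (5! × 5! × 5!) = 756756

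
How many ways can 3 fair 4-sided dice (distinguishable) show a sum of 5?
Coefficient of x^5 in (x + x² + ... + x^4)^3. By inclusion-exclusion on dice exceeding 4: Σ_j (-1)^j C(3,j)·C(5-1-4j, 2) = C(3,0)·C(4,2) = 1·6 = 6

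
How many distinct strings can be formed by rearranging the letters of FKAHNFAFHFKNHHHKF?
17! / (3! × 2! × 5! × 5! × 2!) = 1029188160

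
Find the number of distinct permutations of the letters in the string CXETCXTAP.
9! / (2! × 2! × 1! × 2! × 1! × 1!) = 45360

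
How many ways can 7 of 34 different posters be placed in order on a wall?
P(34,7) = 34!/(34-7)! = 27113264640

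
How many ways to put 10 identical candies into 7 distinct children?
C(10+7-1, 7-1) = C(16, 6) = 8008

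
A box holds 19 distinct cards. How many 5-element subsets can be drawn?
C(19,5) = 19!/(5!×14!) = 11628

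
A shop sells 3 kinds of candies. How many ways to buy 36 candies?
C(36+3-1, 3-1) = C(38, 2) = 703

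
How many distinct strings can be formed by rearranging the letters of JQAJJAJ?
7! / (1! × 4! × 2!) = 105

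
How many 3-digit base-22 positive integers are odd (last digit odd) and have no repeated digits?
Last∈{1,3,5,7,9,11,13,15,17,19,21}. Last=0: 0. Last nonzero: 11×20×P(20,1) = 4400. Total = 4400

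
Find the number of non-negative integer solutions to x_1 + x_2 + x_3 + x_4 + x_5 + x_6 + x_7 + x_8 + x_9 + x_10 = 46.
C(46+10-1, 10-1) = C(55, 9) = 6358402050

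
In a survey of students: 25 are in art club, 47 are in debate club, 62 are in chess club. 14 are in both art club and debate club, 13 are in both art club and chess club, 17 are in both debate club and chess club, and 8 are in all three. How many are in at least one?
|A∪B∪C| = 25+47+62-14-13-17+8 = 98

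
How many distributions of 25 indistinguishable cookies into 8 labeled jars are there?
C(25+8-1, 8-1) = C(32, 7) = 3365856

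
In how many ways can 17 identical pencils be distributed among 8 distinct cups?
C(17+8-1, 8-1) = C(24, 7) = 346104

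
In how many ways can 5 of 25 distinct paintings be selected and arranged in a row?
P(25,5) = 25!/(25-5)! = 6375600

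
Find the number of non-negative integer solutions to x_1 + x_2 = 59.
C(59+2-1, 2-1) = C(60, 1) = 60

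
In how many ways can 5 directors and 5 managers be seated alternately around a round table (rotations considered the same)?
Fix one of the directors: (5-1)! ways for the remaining directors, × 5! ways for the managers = 24 × 120 = 2880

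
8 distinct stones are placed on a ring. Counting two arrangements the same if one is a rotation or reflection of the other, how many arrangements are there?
(8-1)!/2 = 5040/2 = 2520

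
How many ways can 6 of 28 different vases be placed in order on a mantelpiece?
P(28,6) = 28!/(28-6)! = 271252800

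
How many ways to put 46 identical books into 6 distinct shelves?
C(46+6-1, 6-1) = C(51, 5) = 2349060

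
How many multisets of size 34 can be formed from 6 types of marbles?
C(34+6-1, 6-1) = C(39, 5) = 575757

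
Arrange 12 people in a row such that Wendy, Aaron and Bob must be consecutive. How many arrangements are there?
Treat the 3 as one block: (12-3+1)! × 3! = 3628800 × 6 = 21772800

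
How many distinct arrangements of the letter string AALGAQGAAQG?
11! / (3! × 1! × 2! × 5!) = 27720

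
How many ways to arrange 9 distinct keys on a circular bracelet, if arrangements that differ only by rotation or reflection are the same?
(9-1)!/2 = 40320/2 = 20160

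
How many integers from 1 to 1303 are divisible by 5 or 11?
⌊1303/5⌋ + ⌊1303/11⌋ - ⌊1303/55⌋ = 260 + 118 - 23 = 355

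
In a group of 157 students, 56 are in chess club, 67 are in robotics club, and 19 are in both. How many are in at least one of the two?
|A∪B| = |A| + |B| - |A∩B| = 56 + 67 - 19 = 104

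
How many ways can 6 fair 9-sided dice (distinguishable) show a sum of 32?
Coefficient of x^32 in (x + x² + ... + x^9)^6. By inclusion-exclusion on dice exceeding 9: Σ_j (-1)^j C(6,j)·C(32-1-9j, 5) = C(6,0)·C(31,5) - C(6,1)·C(22,5) + C(6,2)·C(13,5) = 1·169911 - 6·26334 + 15·1287 = 31212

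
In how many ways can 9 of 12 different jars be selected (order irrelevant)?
C(12,9) = 12!/(9!×3!) = 220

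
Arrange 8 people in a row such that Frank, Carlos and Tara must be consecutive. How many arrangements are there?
Treat the 3 as one block: (8-3+1)! × 3! = 720 × 6 = 4320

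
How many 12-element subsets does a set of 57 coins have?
C(57,12) = 57!/(12!×45!) = 707285522580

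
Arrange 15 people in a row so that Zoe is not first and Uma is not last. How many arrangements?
By inclusion-exclusion: 15! - 2×(15-1)! + (15-2)! = 1307674368000 - 174356582400 + 6227020800 = 1139544806400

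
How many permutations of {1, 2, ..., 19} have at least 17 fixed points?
Exactly j fixed points: C(19,j)·!(19-j); sum over j ≥ 17 (derangement numbers via !m = (m-1)·(!(m-1) + !(m-2)): !0..!2 = 1, 0, 1). Σ_{j=17}^{19} C(19,j)·!(19-j) = C(19,17)·!2 + C(19,18)·!1 + C(19,19)·!0 = 171·1 + 19·0 + 1·1 = 172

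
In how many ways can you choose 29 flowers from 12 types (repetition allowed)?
C(29+12-1, 12-1) = C(40, 11) = 2311801440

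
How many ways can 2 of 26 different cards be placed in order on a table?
P(26,2) = 26!/(26-2)! = 650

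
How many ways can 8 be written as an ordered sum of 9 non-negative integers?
C(8+9-1, 9-1) = C(16, 8) = 12870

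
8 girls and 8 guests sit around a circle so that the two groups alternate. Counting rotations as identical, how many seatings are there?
Fix one of the girls: (8-1)! ways for the remaining girls, × 8! ways for the guests = 5040 × 40320 = 203212800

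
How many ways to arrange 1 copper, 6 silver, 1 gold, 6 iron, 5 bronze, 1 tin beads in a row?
20! / (1! × 6! × 1! × 6! × 5! × 1!) = 39109150080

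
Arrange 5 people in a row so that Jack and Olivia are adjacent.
Treat as block: (5-1)! × 2! = 24 × 2 = 48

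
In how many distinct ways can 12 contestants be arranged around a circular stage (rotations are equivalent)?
Circular: fix one position, arrange the rest. (12-1)! = 39916800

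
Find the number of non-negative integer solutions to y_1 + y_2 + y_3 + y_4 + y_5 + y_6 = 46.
C(46+6-1, 6-1) = C(51, 5) = 2349060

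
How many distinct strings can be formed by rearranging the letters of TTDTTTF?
7! / (1! × 1! × 5!) = 42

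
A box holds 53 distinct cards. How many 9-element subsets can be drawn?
C(53,9) = 53!/(9!×44!) = 4431613550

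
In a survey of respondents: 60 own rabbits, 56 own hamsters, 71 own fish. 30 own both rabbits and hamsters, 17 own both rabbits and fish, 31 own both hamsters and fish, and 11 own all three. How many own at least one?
|A∪B∪C| = 60+56+71-30-17-31+11 = 120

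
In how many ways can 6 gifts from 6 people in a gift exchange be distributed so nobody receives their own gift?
!6 = Σ_{j=0}^{6} (-1)^j·6!/j! = 720 - 720 + 360 - 120 + 30 - 6 + 1 = 265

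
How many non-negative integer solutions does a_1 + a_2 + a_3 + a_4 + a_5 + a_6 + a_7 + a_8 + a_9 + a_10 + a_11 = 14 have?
C(14+11-1, 11-1) = C(24, 10) = 1961256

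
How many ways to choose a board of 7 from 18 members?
C(18,7) = 18!/(7!×11!) = 31824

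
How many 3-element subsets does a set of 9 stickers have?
C(9,3) = 9!/(3!×6!) = 84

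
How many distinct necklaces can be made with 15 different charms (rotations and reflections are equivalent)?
(15-1)!/2 = 87178291200/2 = 43589145600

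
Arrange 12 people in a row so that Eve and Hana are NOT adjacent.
Total - adjacent = 12! - (12-1)!×2 = 479001600 - 79833600 = 399168000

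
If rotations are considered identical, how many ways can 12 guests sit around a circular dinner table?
Circular: fix one position, arrange the rest. (12-1)! = 39916800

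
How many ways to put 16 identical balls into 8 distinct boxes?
C(16+8-1, 8-1) = C(23, 7) = 245157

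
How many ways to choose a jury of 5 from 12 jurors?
C(12,5) = 12!/(5!×7!) = 792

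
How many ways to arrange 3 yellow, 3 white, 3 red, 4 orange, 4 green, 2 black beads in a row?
19! / (3! × 3! × 3! × 4! × 4! × 2!) = 488864376000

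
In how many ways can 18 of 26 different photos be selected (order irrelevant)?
C(26,18) = 26!/(18!×8!) = 1562275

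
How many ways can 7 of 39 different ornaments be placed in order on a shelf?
P(39,7) = 39!/(39-7)! = 77519922480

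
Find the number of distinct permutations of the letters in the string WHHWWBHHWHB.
11! / (2! × 5! × 4!) = 6930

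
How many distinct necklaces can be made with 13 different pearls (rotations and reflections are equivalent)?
(13-1)!/2 = 479001600/2 = 239500800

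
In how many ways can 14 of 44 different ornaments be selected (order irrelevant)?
C(44,14) = 44!/(14!×30!) = 114955808528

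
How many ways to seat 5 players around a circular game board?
Circular: fix one position, arrange the rest. (5-1)! = 24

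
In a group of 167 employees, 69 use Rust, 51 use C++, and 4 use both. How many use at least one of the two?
|A∪B| = |A| + |B| - |A∩B| = 69 + 51 - 4 = 116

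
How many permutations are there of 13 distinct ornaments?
13! = 6227020800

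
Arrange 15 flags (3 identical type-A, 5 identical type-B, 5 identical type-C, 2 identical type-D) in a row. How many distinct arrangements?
15! / (3! × 5! × 5! × 2!) = 7567560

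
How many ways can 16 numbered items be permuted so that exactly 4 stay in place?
Choose the 4 fixed points C(16,4) = 1820, derange the rest: !12 = Σ_{j=0}^{12} (-1)^j·12!/j! = 479001600 - 479001600 + 239500800 - 79833600 + 19958400 - 3991680 + 665280 - 95040 + 11880 - 1320 + 132 - 12 + 1 = 176214841. Product = 1820 × 176214841 = 320711010620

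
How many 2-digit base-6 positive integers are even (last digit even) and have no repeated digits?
Last∈{0,2,4}. Last=0: 5. Last nonzero: 2×4×P(4,0) = 8. Total = 13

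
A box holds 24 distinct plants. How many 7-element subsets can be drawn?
C(24,7) = 24!/(7!×17!) = 346104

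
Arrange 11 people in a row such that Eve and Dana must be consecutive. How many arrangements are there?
Treat the 2 as one block: (11-2+1)! × 2! = 3628800 × 2 = 7257600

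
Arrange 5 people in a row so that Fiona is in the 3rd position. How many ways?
Fix one position: (5-1)! = 24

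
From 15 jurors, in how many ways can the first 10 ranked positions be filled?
P(15,10) = 15!/(15-10)! = 10897286400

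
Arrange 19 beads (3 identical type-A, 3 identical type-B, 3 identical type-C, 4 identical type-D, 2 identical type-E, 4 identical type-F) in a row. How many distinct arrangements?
19! / (3! × 3! × 3! × 4! × 2! × 4!) = 488864376000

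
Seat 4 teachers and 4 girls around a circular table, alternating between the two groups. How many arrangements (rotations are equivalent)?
Fix one of the teachers: (4-1)! ways for the remaining teachers, × 4! ways for the girls = 6 × 24 = 144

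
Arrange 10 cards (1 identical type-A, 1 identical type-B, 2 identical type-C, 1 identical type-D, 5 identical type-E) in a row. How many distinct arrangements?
10! / (1! × 1! × 2! × 1! × 5!) = 15120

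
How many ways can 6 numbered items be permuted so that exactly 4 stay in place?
Choose the 4 fixed points C(6,4) = 15, derange the rest: !2 = Σ_{j=0}^{2} (-1)^j·2!/j! = 2 - 2 + 1 = 1. Product = 15 × 1 = 15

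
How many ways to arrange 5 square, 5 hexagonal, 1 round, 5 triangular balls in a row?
16! / (5! × 5! × 1! × 5!) = 12108096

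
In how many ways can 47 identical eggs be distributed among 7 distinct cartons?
C(47+7-1, 7-1) = C(53, 6) = 22957480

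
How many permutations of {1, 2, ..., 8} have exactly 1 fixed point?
Choose the 1 fixed point C(8,1) = 8, derange the rest: !7 = Σ_{j=0}^{7} (-1)^j·7!/j! = 5040 - 5040 + 2520 - 840 + 210 - 42 + 7 - 1 = 1854. Product = 8 × 1854 = 14832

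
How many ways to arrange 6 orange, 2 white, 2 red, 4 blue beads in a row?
14! / (6! × 2! × 2! × 4!) = 1261260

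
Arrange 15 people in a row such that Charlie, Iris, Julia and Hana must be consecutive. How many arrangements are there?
Treat the 4 as one block: (15-4+1)! × 4! = 479001600 × 24 = 11496038400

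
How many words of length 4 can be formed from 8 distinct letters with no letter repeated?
P(8,4) = 8!/(8-4)! = 1680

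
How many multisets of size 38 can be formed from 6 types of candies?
C(38+6-1, 6-1) = C(43, 5) = 962598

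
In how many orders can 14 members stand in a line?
14! = 87178291200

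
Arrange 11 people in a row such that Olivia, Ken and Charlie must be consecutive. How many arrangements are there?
Treat the 3 as one block: (11-3+1)! × 3! = 362880 × 6 = 2177280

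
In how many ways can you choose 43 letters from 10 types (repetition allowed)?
C(43+10-1, 10-1) = C(52, 9) = 3679075400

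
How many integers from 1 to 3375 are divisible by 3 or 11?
⌊3375/3⌋ + ⌊3375/11⌋ - ⌊3375/33⌋ = 1125 + 306 - 102 = 1329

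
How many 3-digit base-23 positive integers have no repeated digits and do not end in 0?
Last digit: 22 nonzero choices. First digit: 21 (nonzero, ≠last). Middle 1: P(21,1) = 21. Total = 9702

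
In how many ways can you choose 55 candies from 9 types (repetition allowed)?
C(55+9-1, 9-1) = C(63, 8) = 3872894697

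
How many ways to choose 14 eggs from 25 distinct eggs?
C(25,14) = 25!/(14!×11!) = 4457400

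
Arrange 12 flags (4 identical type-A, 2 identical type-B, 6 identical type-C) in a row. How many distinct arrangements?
12! / (4! × 2! × 6!) = 13860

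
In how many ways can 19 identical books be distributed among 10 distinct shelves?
C(19+10-1, 10-1) = C(28, 9) = 6906900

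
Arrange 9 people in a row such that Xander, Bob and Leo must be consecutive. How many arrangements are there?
Treat the 3 as one block: (9-3+1)! × 3! = 5040 × 6 = 30240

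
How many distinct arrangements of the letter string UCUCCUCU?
8! / (4! × 4!) = 70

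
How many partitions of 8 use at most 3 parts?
By conjugation, equals partitions of 8 into parts ≤ 3. Let r_j(i) = number of partitions of i into parts ≤ j, for i = 0..8. r_1(i) = 1 for all i; r_j(i) = r_{j-1}(i) + r_j(i-j). Rows j = 2..3: ≤2: 1 1 2 2 3 3 4 4 5; ≤3: 1 1 2 3 4 5 7 8 10. r_3(8) = 10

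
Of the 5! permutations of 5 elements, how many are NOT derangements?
Complement of the derangements. !5 = Σ_{j=0}^{5} (-1)^j·5!/j! = 120 - 120 + 60 - 20 + 5 - 1 = 44. 5! - !5 = 120 - 44 = 76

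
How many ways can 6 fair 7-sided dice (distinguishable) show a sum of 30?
Coefficient of x^30 in (x + x² + ... + x^7)^6. By inclusion-exclusion on dice exceeding 7: Σ_j (-1)^j C(6,j)·C(30-1-7j, 5) = C(6,0)·C(29,5) - C(6,1)·C(22,5) + C(6,2)·C(15,5) - C(6,3)·C(8,5) = 1·118755 - 6·26334 + 15·3003 - 20·56 = 4676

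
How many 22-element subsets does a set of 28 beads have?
C(28,22) = 28!/(22!×6!) = 376740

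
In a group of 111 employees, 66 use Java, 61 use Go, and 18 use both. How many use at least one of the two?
|A∪B| = |A| + |B| - |A∩B| = 66 + 61 - 18 = 109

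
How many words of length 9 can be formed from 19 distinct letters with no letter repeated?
P(19,9) = 19!/(19-9)! = 33522128640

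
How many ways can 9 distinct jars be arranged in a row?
9! = 362880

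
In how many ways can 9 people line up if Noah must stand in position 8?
Fix one position: (9-1)! = 40320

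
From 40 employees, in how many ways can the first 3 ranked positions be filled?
P(40,3) = 40!/(40-3)! = 59280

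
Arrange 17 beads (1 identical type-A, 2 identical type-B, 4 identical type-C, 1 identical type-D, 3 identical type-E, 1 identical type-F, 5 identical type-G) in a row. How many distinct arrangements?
17! / (1! × 2! × 4! × 1! × 3! × 1! × 5!) = 10291881600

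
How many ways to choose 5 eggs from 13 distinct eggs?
C(13,5) = 13!/(5!×8!) = 1287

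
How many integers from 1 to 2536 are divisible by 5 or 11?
⌊2536/5⌋ + ⌊2536/11⌋ - ⌊2536/55⌋ = 507 + 230 - 46 = 691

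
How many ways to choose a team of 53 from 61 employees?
C(61,53) = 61!/(53!×8!) = 2944827765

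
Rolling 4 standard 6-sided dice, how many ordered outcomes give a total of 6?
Coefficient of x^6 in (x + x² + ... + x^6)^4. By inclusion-exclusion on dice exceeding 6: Σ_j (-1)^j C(4,j)·C(6-1-6j, 3) = C(4,0)·C(5,3) = 1·10 = 10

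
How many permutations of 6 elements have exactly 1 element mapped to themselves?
Choose the 1 fixed point C(6,1) = 6, derange the rest: !5 = Σ_{j=0}^{5} (-1)^j·5!/j! = 120 - 120 + 60 - 20 + 5 - 1 = 44. Product = 6 × 44 = 264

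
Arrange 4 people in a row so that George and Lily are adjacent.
Treat as block: (4-1)! × 2! = 6 × 2 = 12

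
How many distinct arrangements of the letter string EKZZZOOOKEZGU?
13! / (3! × 1! × 4! × 1! × 2! × 2!) = 10810800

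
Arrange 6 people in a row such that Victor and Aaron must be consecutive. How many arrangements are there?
Treat the 2 as one block: (6-2+1)! × 2! = 120 × 2 = 240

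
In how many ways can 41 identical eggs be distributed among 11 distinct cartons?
C(41+11-1, 11-1) = C(51, 10) = 12777711870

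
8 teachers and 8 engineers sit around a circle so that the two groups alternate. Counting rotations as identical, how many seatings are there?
Fix one of the teachers: (8-1)! ways for the remaining teachers, × 8! ways for the engineers = 5040 × 40320 = 203212800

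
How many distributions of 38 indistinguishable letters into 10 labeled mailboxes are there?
C(38+10-1, 10-1) = C(47, 9) = 1362649145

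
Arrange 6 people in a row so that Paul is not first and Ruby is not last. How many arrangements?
By inclusion-exclusion: 6! - 2×(6-1)! + (6-2)! = 720 - 240 + 24 = 504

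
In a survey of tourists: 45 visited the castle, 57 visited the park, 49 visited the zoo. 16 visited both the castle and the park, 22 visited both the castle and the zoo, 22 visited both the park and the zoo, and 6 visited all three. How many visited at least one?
|A∪B∪C| = 45+57+49-16-22-22+6 = 97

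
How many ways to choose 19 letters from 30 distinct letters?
C(30,19) = 30!/(19!×11!) = 54627300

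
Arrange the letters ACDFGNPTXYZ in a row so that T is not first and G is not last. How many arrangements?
By inclusion-exclusion: 11! - 2×(11-1)! + (11-2)! = 39916800 - 7257600 + 362880 = 33022080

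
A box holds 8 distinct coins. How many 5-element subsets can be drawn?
C(8,5) = 8!/(5!×3!) = 56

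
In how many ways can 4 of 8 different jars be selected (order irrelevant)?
C(8,4) = 8!/(4!×4!) = 70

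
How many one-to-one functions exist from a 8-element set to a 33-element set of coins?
P(33,8) = 33!/(33-8)! = 559809169920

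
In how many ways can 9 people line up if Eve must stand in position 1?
Fix one position: (9-1)! = 40320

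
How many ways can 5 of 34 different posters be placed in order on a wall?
P(34,5) = 34!/(34-5)! = 33390720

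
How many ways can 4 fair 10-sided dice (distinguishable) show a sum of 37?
Coefficient of x^37 in (x + x² + ... + x^10)^4. By inclusion-exclusion on dice exceeding 10: Σ_j (-1)^j C(4,j)·C(37-1-10j, 3) = C(4,0)·C(36,3) - C(4,1)·C(26,3) + C(4,2)·C(16,3) - C(4,3)·C(6,3) = 1·7140 - 4·2600 + 6·560 - 4·20 = 20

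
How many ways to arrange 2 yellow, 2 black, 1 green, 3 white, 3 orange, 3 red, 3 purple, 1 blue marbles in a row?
18! / (2! × 2! × 1! × 3! × 3! × 3! × 3! × 1!) = 1235025792000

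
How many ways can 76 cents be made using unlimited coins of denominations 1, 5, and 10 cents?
Coefficient of x^76 in 1/(1-x^1) · 1/(1-x^5) · 1/(1-x^10). Case on j = number of 10-cent coins (j = 0..7); remainder r = 76 - 10j is made from {1,5} in ⌊r/5⌋+1 ways. r = 76, 66, 56, 46, 36, 26, 16, 6 → 16 + 14 + 12 + 10 + 8 + 6 + 4 + 2 = 72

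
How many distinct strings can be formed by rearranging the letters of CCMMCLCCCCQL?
12! / (1! × 7! × 2! × 2!) = 23760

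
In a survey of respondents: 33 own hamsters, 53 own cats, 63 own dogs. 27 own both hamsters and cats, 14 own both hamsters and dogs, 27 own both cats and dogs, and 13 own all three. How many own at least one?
|A∪B∪C| = 33+53+63-27-14-27+13 = 94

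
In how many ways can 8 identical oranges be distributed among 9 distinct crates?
C(8+9-1, 9-1) = C(16, 8) = 12870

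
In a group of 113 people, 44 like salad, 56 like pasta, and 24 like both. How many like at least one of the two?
|A∪B| = |A| + |B| - |A∩B| = 44 + 56 - 24 = 76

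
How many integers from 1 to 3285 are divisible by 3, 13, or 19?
⌊3285/3⌋+⌊3285/13⌋+⌊3285/19⌋ - ⌊3285/39⌋-⌊3285/57⌋-⌊3285/247⌋ + ⌊3285/741⌋ = 1095+252+172 - 84-57-13 + 4 = 1369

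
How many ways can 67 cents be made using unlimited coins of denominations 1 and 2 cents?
Coefficient of x^67 in 1/(1-x^1) · 1/(1-x^2). Use j coins of 2 for j = 0..⌊67/2⌋ = 33, the rest in 1s: 33 + 1 = 34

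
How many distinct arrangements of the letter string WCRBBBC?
7! / (1! × 2! × 3! × 1!) = 420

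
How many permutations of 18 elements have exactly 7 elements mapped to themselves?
Choose the 7 fixed points C(18,7) = 31824, derange the rest: !11 = Σ_{j=0}^{11} (-1)^j·11!/j! = 39916800 - 39916800 + 19958400 - 6652800 + 1663200 - 332640 + 55440 - 7920 + 990 - 110 + 11 - 1 = 14684570. Product = 31824 × 14684570 = 467321755680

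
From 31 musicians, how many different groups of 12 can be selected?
C(31,12) = 31!/(12!×19!) = 141120525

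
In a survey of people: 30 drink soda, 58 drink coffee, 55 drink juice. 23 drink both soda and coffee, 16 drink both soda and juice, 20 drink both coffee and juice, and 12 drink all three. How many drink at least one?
|A∪B∪C| = 30+58+55-23-16-20+12 = 96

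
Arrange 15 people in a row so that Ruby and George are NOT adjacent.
Total - adjacent = 15! - (15-1)!×2 = 1307674368000 - 174356582400 = 1133317785600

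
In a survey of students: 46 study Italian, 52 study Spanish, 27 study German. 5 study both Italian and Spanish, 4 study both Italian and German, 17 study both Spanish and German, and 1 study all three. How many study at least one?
|A∪B∪C| = 46+52+27-5-4-17+1 = 100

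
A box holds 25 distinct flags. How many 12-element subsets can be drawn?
C(25,12) = 25!/(12!×13!) = 5200300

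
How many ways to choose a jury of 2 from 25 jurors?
C(25,2) = 25!/(2!×23!) = 300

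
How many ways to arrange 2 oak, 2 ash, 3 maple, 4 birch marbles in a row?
11! / (2! × 2! × 3! × 4!) = 69300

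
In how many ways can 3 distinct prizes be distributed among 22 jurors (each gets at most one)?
P(22,3) = 22!/(22-3)! = 9240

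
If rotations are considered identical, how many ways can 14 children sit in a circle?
Circular: fix one position, arrange the rest. (14-1)! = 6227020800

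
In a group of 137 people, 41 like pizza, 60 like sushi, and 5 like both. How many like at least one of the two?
|A∪B| = |A| + |B| - |A∩B| = 41 + 60 - 5 = 96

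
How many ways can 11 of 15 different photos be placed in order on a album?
P(15,11) = 15!/(15-11)! = 54486432000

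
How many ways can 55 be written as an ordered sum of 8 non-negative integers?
C(55+8-1, 8-1) = C(62, 7) = 491796152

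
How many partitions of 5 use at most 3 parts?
By conjugation, equals partitions of 5 into parts ≤ 3. Let r_j(i) = number of partitions of i into parts ≤ j, for i = 0..5. r_1(i) = 1 for all i; r_j(i) = r_{j-1}(i) + r_j(i-j). Rows j = 2..3: ≤2: 1 1 2 2 3 3; ≤3: 1 1 2 3 4 5. r_3(5) = 5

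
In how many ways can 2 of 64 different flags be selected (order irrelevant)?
C(64,2) = 64!/(2!×62!) = 2016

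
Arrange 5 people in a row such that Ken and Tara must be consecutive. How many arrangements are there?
Treat the 2 as one block: (5-2+1)! × 2! = 24 × 2 = 48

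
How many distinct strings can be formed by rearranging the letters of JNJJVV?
6! / (2! × 1! × 3!) = 60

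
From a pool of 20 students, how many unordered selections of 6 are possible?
C(20,6) = 20!/(6!×14!) = 38760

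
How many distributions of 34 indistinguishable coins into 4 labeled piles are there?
C(34+4-1, 4-1) = C(37, 3) = 7770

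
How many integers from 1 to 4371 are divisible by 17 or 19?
⌊4371/17⌋ + ⌊4371/19⌋ - ⌊4371/323⌋ = 257 + 230 - 13 = 474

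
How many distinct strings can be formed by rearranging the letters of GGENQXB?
7! / (1! × 2! × 1! × 1! × 1! × 1!) = 2520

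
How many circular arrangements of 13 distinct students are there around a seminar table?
Circular: fix one position, arrange the rest. (13-1)! = 479001600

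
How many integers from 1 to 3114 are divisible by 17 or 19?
⌊3114/17⌋ + ⌊3114/19⌋ - ⌊3114/323⌋ = 183 + 163 - 9 = 337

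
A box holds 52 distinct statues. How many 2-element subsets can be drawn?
C(52,2) = 52!/(2!×50!) = 1326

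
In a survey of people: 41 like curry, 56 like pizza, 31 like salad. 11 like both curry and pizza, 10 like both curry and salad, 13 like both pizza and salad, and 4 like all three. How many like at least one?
|A∪B∪C| = 41+56+31-11-10-13+4 = 98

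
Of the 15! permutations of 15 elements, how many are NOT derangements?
Complement of the derangements. !15 = Σ_{j=0}^{15} (-1)^j·15!/j! = 1307674368000 - 1307674368000 + 653837184000 - 217945728000 + 54486432000 - 10897286400 + 1816214400 - 259459200 + 32432400 - 3603600 + 360360 - 32760 + 2730 - 210 + 15 - 1 = 481066515734. 15! - !15 = 1307674368000 - 481066515734 = 826607852266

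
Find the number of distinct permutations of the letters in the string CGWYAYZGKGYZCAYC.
16! / (4! × 1! × 2! × 1! × 3! × 2! × 3!) = 6054048000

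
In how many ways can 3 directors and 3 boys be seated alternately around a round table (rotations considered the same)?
Fix one of the directors: (3-1)! ways for the remaining directors, × 3! ways for the boys = 2 × 6 = 12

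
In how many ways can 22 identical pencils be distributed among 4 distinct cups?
C(22+4-1, 4-1) = C(25, 3) = 2300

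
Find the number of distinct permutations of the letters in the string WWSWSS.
6! / (3! × 3!) = 20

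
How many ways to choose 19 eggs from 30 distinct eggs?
C(30,19) = 30!/(19!×11!) = 54627300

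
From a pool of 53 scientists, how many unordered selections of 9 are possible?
C(53,9) = 53!/(9!×44!) = 4431613550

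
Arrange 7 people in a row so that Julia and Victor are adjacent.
Treat as block: (7-1)! × 2! = 720 × 2 = 1440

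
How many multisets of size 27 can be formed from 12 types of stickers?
C(27+12-1, 12-1) = C(38, 11) = 1203322288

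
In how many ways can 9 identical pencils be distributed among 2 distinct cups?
C(9+2-1, 2-1) = C(10, 1) = 10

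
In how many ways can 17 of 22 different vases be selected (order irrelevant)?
C(22,17) = 22!/(17!×5!) = 26334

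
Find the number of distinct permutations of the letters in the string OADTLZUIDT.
10! / (1! × 1! × 2! × 1! × 1! × 1! × 1! × 2!) = 907200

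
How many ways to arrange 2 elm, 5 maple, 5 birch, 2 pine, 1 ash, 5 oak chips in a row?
20! / (2! × 5! × 5! × 2! × 1! × 5!) = 351982350720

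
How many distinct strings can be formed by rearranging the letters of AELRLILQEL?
10! / (1! × 1! × 1! × 4! × 2! × 1!) = 75600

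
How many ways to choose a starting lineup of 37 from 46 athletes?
C(46,37) = 46!/(37!×9!) = 1101716330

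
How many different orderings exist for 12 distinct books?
12! = 479001600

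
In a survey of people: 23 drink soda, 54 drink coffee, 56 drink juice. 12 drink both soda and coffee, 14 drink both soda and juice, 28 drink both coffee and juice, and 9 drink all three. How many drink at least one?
|A∪B∪C| = 23+54+56-12-14-28+9 = 88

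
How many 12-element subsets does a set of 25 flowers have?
C(25,12) = 25!/(12!×13!) = 5200300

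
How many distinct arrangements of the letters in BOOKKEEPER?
10! / (1! × 2! × 2! × 3! × 1! × 1!) = 151200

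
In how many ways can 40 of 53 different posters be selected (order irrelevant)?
C(53,40) = 53!/(40!×13!) = 841392966470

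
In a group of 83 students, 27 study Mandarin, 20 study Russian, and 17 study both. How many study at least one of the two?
|A∪B| = |A| + |B| - |A∩B| = 27 + 20 - 17 = 30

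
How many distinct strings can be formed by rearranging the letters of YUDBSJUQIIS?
11! / (2! × 1! × 2! × 1! × 1! × 1! × 2! × 1!) = 4989600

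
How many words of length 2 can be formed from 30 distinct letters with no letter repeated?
P(30,2) = 30!/(30-2)! = 870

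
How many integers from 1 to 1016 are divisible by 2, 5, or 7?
⌊1016/2⌋+⌊1016/5⌋+⌊1016/7⌋ - ⌊1016/10⌋-⌊1016/14⌋-⌊1016/35⌋ + ⌊1016/70⌋ = 508+203+145 - 101-72-29 + 14 = 668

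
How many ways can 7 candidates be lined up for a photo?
7! = 5040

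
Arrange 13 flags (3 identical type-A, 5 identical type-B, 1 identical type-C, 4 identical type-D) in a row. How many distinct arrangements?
13! / (3! × 5! × 1! × 4!) = 360360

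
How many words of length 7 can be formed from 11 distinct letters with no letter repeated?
P(11,7) = 11!/(11-7)! = 1663200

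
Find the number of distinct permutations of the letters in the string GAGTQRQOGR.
10! / (2! × 1! × 3! × 2! × 1! × 1!) = 151200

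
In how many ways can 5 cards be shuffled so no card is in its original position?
!5 = Σ_{j=0}^{5} (-1)^j·5!/j! = 120 - 120 + 60 - 20 + 5 - 1 = 44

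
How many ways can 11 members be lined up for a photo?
11! = 39916800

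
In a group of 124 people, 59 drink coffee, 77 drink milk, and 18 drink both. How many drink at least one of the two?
|A∪B| = |A| + |B| - |A∩B| = 59 + 77 - 18 = 118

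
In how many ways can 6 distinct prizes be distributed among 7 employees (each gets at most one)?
P(7,6) = 7!/(7-6)! = 5040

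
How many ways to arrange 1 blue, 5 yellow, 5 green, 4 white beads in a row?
15! / (1! × 5! × 5! × 4!) = 3783780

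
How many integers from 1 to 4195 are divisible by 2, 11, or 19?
⌊4195/2⌋+⌊4195/11⌋+⌊4195/19⌋ - ⌊4195/22⌋-⌊4195/38⌋-⌊4195/209⌋ + ⌊4195/418⌋ = 2097+381+220 - 190-110-20 + 10 = 2388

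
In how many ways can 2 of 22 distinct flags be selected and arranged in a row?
P(22,2) = 22!/(22-2)! = 462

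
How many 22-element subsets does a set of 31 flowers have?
C(31,22) = 31!/(22!×9!) = 20160075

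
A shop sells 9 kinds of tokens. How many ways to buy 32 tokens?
C(32+9-1, 9-1) = C(40, 8) = 76904685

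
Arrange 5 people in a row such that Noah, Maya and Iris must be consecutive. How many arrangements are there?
Treat the 3 as one block: (5-3+1)! × 3! = 6 × 6 = 36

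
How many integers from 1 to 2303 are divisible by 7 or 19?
⌊2303/7⌋ + ⌊2303/19⌋ - ⌊2303/133⌋ = 329 + 121 - 17 = 433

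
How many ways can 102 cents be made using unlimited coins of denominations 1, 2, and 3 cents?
Coefficient of x^102 in 1/(1-x^1) · 1/(1-x^2) · 1/(1-x^3). Case on j = number of 3-cent coins (j = 0..34); remainder r = 102 - 3j is made from {1,2} in ⌊r/2⌋+1 ways. r = 102, 99, 96, 93, 90, 87, 84, 81, 78, 75, 72, 69, 66, 63, 60, 57, 54, 51, 48, 45, 42, 39, 36, 33, 30, 27, 24, 21, 18, 15, 12, 9, 6, 3, 0 → 52 + 50 + 49 + 47 + 46 + 44 + 43 + 41 + 40 + 38 + 37 + 35 + 34 + 32 + 31 + 29 + 28 + 26 + 25 + 23 + 22 + 20 + 19 + 17 + 16 + 14 + 13 + 11 + 10 + 8 + 7 + 5 + 4 + 2 + 1 = 919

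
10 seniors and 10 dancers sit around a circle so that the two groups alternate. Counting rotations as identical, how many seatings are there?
Fix one of the seniors: (10-1)! ways for the remaining seniors, × 10! ways for the dancers = 362880 × 3628800 = 1316818944000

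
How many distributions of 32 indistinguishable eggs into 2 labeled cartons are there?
C(32+2-1, 2-1) = C(33, 1) = 33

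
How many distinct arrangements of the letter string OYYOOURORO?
10! / (1! × 5! × 2! × 2!) = 7560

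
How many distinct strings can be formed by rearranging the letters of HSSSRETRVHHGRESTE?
17! / (1! × 3! × 3! × 2! × 1! × 3! × 4!) = 34306272000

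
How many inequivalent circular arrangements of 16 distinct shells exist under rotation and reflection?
(16-1)!/2 = 1307674368000/2 = 653837184000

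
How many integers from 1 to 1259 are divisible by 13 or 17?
⌊1259/13⌋ + ⌊1259/17⌋ - ⌊1259/221⌋ = 96 + 74 - 5 = 165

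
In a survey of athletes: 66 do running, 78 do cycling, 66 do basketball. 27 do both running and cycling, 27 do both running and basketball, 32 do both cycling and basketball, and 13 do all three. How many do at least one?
|A∪B∪C| = 66+78+66-27-27-32+13 = 137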